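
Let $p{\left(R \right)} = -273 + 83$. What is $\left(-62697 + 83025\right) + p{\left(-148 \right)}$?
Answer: $20138$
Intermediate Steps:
$p{\left(R \right)} = -190$
$\left(-62697 + 83025\right) + p{\left(-148 \right)} = \left(-62697 + 83025\right) - 190 = 20328 - 190 = 20138$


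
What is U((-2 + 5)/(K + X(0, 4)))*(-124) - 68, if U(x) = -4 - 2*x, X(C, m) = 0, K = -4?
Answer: 242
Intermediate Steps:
U((-2 + 5)/(K + X(0, 4)))*(-124) - 68 = (-4 - 2*(-2 + 5)/(-4 + 0))*(-124) - 68 = (-4 - 6/(-4))*(-124) - 68 = (-4 - 6*(-1)/4)*(-124) - 68 = (-4 - 2*(-3/4))*(-124) - 68 = (-4 + 3/2)*(-124) - 68 = -5/2*(-124) - 68 = 310 - 68 = 242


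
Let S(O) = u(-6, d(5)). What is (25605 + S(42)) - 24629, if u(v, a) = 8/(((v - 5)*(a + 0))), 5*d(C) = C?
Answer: 10728/11 ≈ 975.27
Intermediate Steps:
d(C) = C/5
u(v, a) = 8/(a*(-5 + v)) (u(v, a) = 8/(((-5 + v)*a)) = 8/((a*(-5 + v))) = 8*(1/(a*(-5 + v))) = 8/(a*(-5 + v)))
S(O) = -8/11 (S(O) = 8/((((1/5)*5))*(-5 - 6)) = 8/(1*(-11)) = 8*1*(-1/11) = -8/11)
(25605 + S(42)) - 24629 = (25605 - 8/11) - 24629 = 281647/11 - 24629 = 10728/11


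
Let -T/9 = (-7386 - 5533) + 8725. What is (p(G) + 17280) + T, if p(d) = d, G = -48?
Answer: 54978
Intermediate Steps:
T = 37746 (T = -9*((-7386 - 5533) + 8725) = -9*(-12919 + 8725) = -9*(-4194) = 37746)
(p(G) + 17280) + T = (-48 + 17280) + 37746 = 17232 + 37746 = 54978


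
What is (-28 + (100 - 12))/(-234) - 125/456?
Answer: -3145/5928 ≈ -0.53053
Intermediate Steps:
(-28 + (100 - 12))/(-234) - 125/456 = (-28 + 88)*(-1/234) - 125*1/456 = 60*(-1/234) - 125/456 = -10/39 - 125/456 = -3145/5928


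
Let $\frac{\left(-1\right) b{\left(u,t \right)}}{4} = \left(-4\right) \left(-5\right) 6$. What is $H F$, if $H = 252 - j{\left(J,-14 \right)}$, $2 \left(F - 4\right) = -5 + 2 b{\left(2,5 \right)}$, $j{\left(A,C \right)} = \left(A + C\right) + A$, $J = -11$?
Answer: $-137808$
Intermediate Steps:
$j{\left(A,C \right)} = C + 2 A$
$b{\left(u,t \right)} = -480$ ($b{\left(u,t \right)} = - 4 \left(-4\right) \left(-5\right) 6 = - 4 \cdot 20 \cdot 6 = \left(-4\right) 120 = -480$)
$F = - \frac{957}{2}$ ($F = 4 + \frac{-5 + 2 \left(-480\right)}{2} = 4 + \frac{-5 - 960}{2} = 4 + \frac{1}{2} \left(-965\right) = 4 - \frac{965}{2} = - \frac{957}{2} \approx -478.5$)
$H = 288$ ($H = 252 - \left(-14 + 2 \left(-11\right)\right) = 252 - \left(-14 - 22\right) = 252 - -36 = 252 + 36 = 288$)
$H F = 288 \left(- \frac{957}{2}\right) = -137808$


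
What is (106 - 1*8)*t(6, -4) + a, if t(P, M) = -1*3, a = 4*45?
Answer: -114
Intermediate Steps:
a = 180
t(P, M) = -3
(106 - 1*8)*t(6, -4) + a = (106 - 1*8)*(-3) + 180 = (106 - 8)*(-3) + 180 = 98*(-3) + 180 = -294 + 180 = -114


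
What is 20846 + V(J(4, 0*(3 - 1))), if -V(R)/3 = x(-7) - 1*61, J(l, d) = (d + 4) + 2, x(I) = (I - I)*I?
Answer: 21029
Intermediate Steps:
x(I) = 0 (x(I) = 0*I = 0)
J(l, d) = 6 + d (J(l, d) = (4 + d) + 2 = 6 + d)
V(R) = 183 (V(R) = -3*(0 - 1*61) = -3*(0 - 61) = -3*(-61) = 183)
20846 + V(J(4, 0*(3 - 1))) = 20846 + 183 = 21029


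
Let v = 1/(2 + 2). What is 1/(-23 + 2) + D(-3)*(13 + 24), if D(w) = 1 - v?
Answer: 2327/84 ≈ 27.702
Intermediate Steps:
v = ¼ (v = 1/4 = ¼ ≈ 0.25000)
D(w) = ¾ (D(w) = 1 - 1*¼ = 1 - ¼ = ¾)
1/(-23 + 2) + D(-3)*(13 + 24) = 1/(-23 + 2) + 3*(13 + 24)/4 = 1/(-21) + (¾)*37 = -1/21 + 111/4 = 2327/84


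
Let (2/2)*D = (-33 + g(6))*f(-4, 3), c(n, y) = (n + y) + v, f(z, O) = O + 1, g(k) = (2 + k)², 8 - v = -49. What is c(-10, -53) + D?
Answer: 118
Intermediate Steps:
v = 57 (v = 8 - 1*(-49) = 8 + 49 = 57)
f(z, O) = 1 + O
c(n, y) = 57 + n + y (c(n, y) = (n + y) + 57 = 57 + n + y)
D = 124 (D = (-33 + (2 + 6)²)*(1 + 3) = (-33 + 8²)*4 = (-33 + 64)*4 = 31*4 = 124)
c(-10, -53) + D = (57 - 10 - 53) + 124 = -6 + 124 = 118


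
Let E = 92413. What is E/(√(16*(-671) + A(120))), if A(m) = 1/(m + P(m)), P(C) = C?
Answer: -369652*I*√38649585/2576639 ≈ -891.89*I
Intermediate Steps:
A(m) = 1/(2*m) (A(m) = 1/(m + m) = 1/(2*m))
E/(√(16*(-671) + A(120))) = 92413/(√(16*(-671) + (½)/120)) = 92413/(√(-10736 + (½)*(1/120))) = 92413/(√(-10736 + 1/240)) = 92413/(√(-2576639/240)) = 92413/((I*√38649585/60)) = 92413*(-4*I*√38649585/2576639) = -369652*I*√38649585/2576639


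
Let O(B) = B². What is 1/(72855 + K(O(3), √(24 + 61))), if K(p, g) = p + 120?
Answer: 1/72984 ≈ 1.3702e-5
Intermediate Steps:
K(p, g) = 120 + p
1/(72855 + K(O(3), √(24 + 61))) = 1/(72855 + (120 + 3²)) = 1/(72855 + (120 + 9)) = 1/(72855 + 129) = 1/72984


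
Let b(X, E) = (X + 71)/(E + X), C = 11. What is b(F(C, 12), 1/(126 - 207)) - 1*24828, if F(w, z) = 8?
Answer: -16057317/647 ≈ -24818.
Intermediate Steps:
b(X, E) = (71 + X)/(E + X)
b(F(C, 12), 1/(126 - 207)) - 1*24828 = (71 + 8)/(1/(126 - 207) + 8) - 1*24828 = 79/(1/(-81) + 8) - 24828 = 79/(-1/81 + 8) - 24828 = 79/(647/81) - 24828 = (81/647)*79 - 24828 = 6399/647 - 24828 = -16057317/647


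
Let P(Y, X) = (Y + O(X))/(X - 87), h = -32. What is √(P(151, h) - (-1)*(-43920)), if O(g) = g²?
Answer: I*√622090945/119 ≈ 209.59*I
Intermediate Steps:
P(Y, X) = (Y + X²)/(-87 + X) (P(Y, X) = (Y + X²)/(X - 87) = (Y + X²)/(-87 + X))
√(P(151, h) - (-1)*(-43920)) = √((151 + (-32)²)/(-87 - 32) - (-1)*(-43920)) = √((151 + 1024)/(-119) - 1*43920) = √(-1/119*1175 - 43920) = √(-1175/119 - 43920) = √(-5227655/119) = I*√622090945/119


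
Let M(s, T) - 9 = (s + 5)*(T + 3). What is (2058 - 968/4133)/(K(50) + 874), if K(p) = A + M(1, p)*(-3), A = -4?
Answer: -229858/12399 ≈ -18.538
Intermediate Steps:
M(s, T) = 9 + (3 + T)*(5 + s) (M(s, T) = 9 + (s + 5)*(T + 3) = 9 + (5 + s)*(3 + T) = 9 + (3 + T)*(5 + s))
K(p) = -85 - 18*p (K(p) = -4 + (24 + 3*1 + 5*p + p*1)*(-3) = -4 + (24 + 3 + 5*p + p)*(-3) = -4 + (27 + 6*p)*(-3) = -4 + (-81 - 18*p) = -85 - 18*p)
(2058 - 968/4133)/(K(50) + 874) = (2058 - 968/4133)/((-85 - 18*50) + 874) = (2058 - 968*1/4133)/((-85 - 900) + 874) = (2058 - 968/4133)/(-985 + 874) = (8504746/4133)/(-111) = (8504746/4133)*(-1/111) = -229858/12399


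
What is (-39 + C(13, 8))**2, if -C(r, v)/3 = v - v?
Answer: 1521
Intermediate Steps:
C(r, v) = 0 (C(r, v) = -3*(v - v) = -3*0 = 0)
(-39 + C(13, 8))**2 = (-39 + 0)**2 = (-39)**2 = 1521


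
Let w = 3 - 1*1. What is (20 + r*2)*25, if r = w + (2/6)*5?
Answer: 2050/3 ≈ 683.33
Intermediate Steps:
w = 2 (w = 3 - 1 = 2)
r = 11/3 (r = 2 + (2/6)*5 = 2 + (2*(⅙))*5 = 2 + (⅓)*5 = 2 + 5/3 = 11/3 ≈ 3.6667)
(20 + r*2)*25 = (20 + (11/3)*2)*25 = (20 + 22/3)*25 = (82/3)*25 = 2050/3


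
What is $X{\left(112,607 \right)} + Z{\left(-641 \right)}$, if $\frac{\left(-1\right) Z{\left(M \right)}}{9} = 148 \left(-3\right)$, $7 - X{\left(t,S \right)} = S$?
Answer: $3396$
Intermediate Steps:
$X{\left(t,S \right)} = 7 - S$
$Z{\left(M \right)} = 3996$ ($Z{\left(M \right)} = - 9 \cdot 148 \left(-3\right) = \left(-9\right) \left(-444\right) = 3996$)
$X{\left(112,607 \right)} + Z{\left(-641 \right)} = \left(7 - 607\right) + 3996 = -600 + 3996 = 3396$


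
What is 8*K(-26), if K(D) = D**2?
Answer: 5408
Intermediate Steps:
8*K(-26) = 8*(-26)**2 = 8*676 = 5408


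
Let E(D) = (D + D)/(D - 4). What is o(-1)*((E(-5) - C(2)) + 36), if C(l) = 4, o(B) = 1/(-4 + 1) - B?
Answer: 596/27 ≈ 22.074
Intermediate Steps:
o(B) = -⅓ - B (o(B) = 1/(-3) - B = -⅓ - B)
E(D) = 2*D/(-4 + D) (E(D) = (2*D)/(-4 + D) = 2*D/(-4 + D))
o(-1)*((E(-5) - C(2)) + 36) = (-⅓ - 1*(-1))*((2*(-5)/(-4 - 5) - 1*4) + 36) = (-⅓ + 1)*((2*(-5)/(-9) - 4) + 36) = 2*((2*(-5)*(-⅑) - 4) + 36)/3 = 2*((10/9 - 4) + 36)/3 = 2*(-26/9 + 36)/3 = (⅔)*(298/9) = 596/27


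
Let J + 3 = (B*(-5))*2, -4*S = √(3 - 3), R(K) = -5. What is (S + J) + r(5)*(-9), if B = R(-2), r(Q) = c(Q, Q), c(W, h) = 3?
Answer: 20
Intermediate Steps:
r(Q) = 3
S = 0 (S = -√(3 - 3)/4 = -√0/4 = -¼*0 = 0)
B = -5
J = 47 (J = -3 - 5*(-5)*2 = -3 + 25*2 = -3 + 50 = 47)
(S + J) + r(5)*(-9) = (0 + 47) + 3*(-9) = 47 - 27 = 20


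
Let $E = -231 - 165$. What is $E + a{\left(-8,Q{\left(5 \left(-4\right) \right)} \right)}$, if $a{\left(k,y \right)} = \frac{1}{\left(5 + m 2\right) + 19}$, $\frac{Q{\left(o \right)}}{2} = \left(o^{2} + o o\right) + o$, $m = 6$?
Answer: $- \frac{14255}{36} \approx -395.97$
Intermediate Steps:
$Q{\left(o \right)} = 2 o + 4 o^{2}$ ($Q{\left(o \right)} = 2 \left(\left(o^{2} + o o\right) + o\right) = 2 \left(\left(o^{2} + o^{2}\right) + o\right) = 2 \left(2 o^{2} + o\right) = 2 \left(o + 2 o^{2}\right) = 2 o + 4 o^{2}$)
$a{\left(k,y \right)} = \frac{1}{36}$ ($a{\left(k,y \right)} = \frac{1}{\left(5 + 6 \cdot 2\right) + 19} = \frac{1}{\left(5 + 12\right) + 19} = \frac{1}{17 + 19} = \frac{1}{36}$)
$E = -396$ ($E = -231 - 165 = -396$)
$E + a{\left(-8,Q{\left(5 \left(-4\right) \right)} \right)} = -396 + \frac{1}{36} = - \frac{14255}{36}$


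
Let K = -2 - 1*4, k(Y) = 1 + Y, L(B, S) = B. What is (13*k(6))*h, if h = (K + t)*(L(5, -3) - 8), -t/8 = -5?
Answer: -9282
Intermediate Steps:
t = 40 (t = -8*(-5) = 40)
K = -6 (K = -2 - 4 = -6)
h = -102 (h = (-6 + 40)*(5 - 8) = 34*(-3) = -102)
(13*k(6))*h = (13*(1 + 6))*(-102) = (13*7)*(-102) = 91*(-102) = -9282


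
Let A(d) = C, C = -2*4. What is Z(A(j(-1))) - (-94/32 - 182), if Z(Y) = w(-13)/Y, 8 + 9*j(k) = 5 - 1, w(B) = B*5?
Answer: 3089/16 ≈ 193.06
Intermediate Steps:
w(B) = 5*B
C = -8
j(k) = -4/9 (j(k) = -8/9 + (5 - 1)/9 = -8/9 + (⅑)*4 = -8/9 + 4/9 = -4/9)
A(d) = -8
Z(Y) = -65/Y (Z(Y) = (5*(-13))/Y = -65/Y)
Z(A(j(-1))) - (-94/32 - 182) = -65/(-8) - (-94/32 - 182) = -65*(-⅛) - (-94*1/32 - 182) = 65/8 - (-47/16 - 182) = 65/8 - 1*(-2959/16) = 65/8 + 2959/16 = 3089/16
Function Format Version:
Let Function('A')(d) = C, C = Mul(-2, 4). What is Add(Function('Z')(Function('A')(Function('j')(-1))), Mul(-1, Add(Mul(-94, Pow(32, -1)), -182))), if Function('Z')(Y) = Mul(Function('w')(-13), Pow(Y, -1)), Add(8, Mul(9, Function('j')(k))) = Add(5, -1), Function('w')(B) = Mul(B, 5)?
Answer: Rational(3089, 16) ≈ 193.06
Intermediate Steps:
Function('w')(B) = Mul(5, B)
C = -8
Function('j')(k) = Rational(-4, 9) (Function('j')(k) = Add(Rational(-8, 9), Mul(Rational(1, 9), Add(5, -1))) = Add(Rational(-8, 9), Mul(Rational(1, 9), 4)) = Add(Rational(-8, 9), Rational(4, 9)) = Rational(-4, 9))
Function('A')(d) = -8
Function('Z')(Y) = Mul(-65, Pow(Y, -1)) (Function('Z')(Y) = Mul(Mul(5, -13), Pow(Y, -1)) = Mul(-65, Pow(Y, -1)))
Add(Function('Z')(Function('A')(Function('j')(-1))), Mul(-1, Add(Mul(-94, Pow(32, -1)), -182))) = Add(Mul(-65, Pow(-8, -1)), Mul(-1, Add(Mul(-94, Pow(32, -1)), -182))) = Add(Mul(-65, Rational(-1, 8)), Mul(-1, Add(Mul(-94, Rational(1, 32)), -182))) = Add(Rational(65, 8), Mul(-1, Add(Rational(-47, 16), -182))) = Add(Rational(65, 8), Mul(-1, Rational(-2959, 16))) = Add(Rational(65, 8), Rational(2959, 16)) = Rational(3089, 16)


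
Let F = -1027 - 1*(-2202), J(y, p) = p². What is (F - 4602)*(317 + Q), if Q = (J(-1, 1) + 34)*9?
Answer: -2165864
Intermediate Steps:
F = 1175 (F = -1027 + 2202 = 1175)
Q = 315 (Q = (1² + 34)*9 = (1 + 34)*9 = 35*9 = 315)
(F - 4602)*(317 + Q) = (1175 - 4602)*(317 + 315) = -3427*632 = -2165864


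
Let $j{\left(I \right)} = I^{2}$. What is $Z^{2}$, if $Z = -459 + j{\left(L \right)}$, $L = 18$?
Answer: $18225$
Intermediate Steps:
$Z = -135$ ($Z = -459 + 18^{2} = -459 + 324 = -135$)
$Z^{2} = \left(-135\right)^{2} = 18225$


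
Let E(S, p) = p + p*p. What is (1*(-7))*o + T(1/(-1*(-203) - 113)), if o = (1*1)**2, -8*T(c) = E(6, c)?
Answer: -453691/64800 ≈ -7.0014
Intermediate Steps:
E(S, p) = p + p**2
T(c) = -c*(1 + c)/8
o = 1 (o = 1**2 = 1)
(1*(-7))*o + T(1/(-1*(-203) - 113)) = (1*(-7))*1 - (1 + 1/(-1*(-203) - 113))/(8*(-1*(-203) - 113)) = -7*1 - (1 + 1/(203 - 113))/(8*(203 - 113)) = -7 - 1/8*(1 + 1/90)/90 = -7 - 1/8*1/90*(1 + 1/90) = -7 - 1/8*1/90*91/90 = -7 - 91/64800 = -453691/64800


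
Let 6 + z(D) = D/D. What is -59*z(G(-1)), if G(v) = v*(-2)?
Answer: 295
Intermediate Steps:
G(v) = -2*v
z(D) = -5 (z(D) = -6 + D/D = -6 + 1 = -5)
-59*z(G(-1)) = -59*(-5) = 295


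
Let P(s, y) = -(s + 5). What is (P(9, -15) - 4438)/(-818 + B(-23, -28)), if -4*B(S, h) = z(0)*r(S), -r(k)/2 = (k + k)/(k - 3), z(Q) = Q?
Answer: 2226/409 ≈ 5.4425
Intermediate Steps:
P(s, y) = -5 - s (P(s, y) = -(5 + s) = -5 - s)
r(k) = -4*k/(-3 + k) (r(k) = -2*(k + k)/(k - 3) = -2*2*k/(-3 + k) = -4*k/(-3 + k))
B(S, h) = 0 (B(S, h) = -0*(-4*S/(-3 + S)) = -1/4*0 = 0)
(P(9, -15) - 4438)/(-818 + B(-23, -28)) = ((-5 - 1*9) - 4438)/(-818 + 0) = ((-5 - 9) - 4438)/(-818) = (-14 - 4438)*(-1/818) = -4452*(-1/818) = 2226/409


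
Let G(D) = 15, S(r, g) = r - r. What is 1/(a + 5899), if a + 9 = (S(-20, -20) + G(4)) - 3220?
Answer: 1/2685 ≈ 0.00037244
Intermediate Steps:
S(r, g) = 0
a = -3214 (a = -9 + ((0 + 15) - 3220) = -9 + (15 - 3220) = -9 - 3205 = -3214)
1/(a + 5899) = 1/(-3214 + 5899) = 1/2685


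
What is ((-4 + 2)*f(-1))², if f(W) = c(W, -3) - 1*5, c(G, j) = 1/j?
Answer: 1024/9 ≈ 113.78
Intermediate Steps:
f(W) = -16/3 (f(W) = 1/(-3) - 1*5 = -⅓ - 5 = -16/3)
((-4 + 2)*f(-1))² = ((-4 + 2)*(-16/3))² = (-2*(-16/3))² = (32/3)² = 1024/9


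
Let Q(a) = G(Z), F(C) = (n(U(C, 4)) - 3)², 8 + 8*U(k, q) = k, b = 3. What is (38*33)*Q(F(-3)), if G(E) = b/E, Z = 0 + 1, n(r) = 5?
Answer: 3762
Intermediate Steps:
U(k, q) = -1 + k/8
Z = 1
G(E) = 3/E
F(C) = 4 (F(C) = (5 - 3)² = 2² = 4)
Q(a) = 3 (Q(a) = 3/1 = 3*1 = 3)
(38*33)*Q(F(-3)) = (38*33)*3 = 1254*3 = 3762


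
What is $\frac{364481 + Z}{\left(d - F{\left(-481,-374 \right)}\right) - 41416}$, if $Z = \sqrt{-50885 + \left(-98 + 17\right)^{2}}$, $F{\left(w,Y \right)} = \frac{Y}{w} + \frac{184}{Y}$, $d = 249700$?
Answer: $\frac{32783972507}{18734495262} + \frac{89947 i \sqrt{11081}}{9367247631} \approx 1.7499 + 0.0010108 i$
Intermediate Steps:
$F{\left(w,Y \right)} = \frac{184}{Y} + \frac{Y}{w}$
$Z = 2 i \sqrt{11081}$ ($Z = \sqrt{-50885 + \left(-81\right)^{2}} = \sqrt{-50885 + 6561} = \sqrt{-44324} = 2 i \sqrt{11081} \approx 210.53 i$)
$\frac{364481 + Z}{\left(d - F{\left(-481,-374 \right)}\right) - 41416} = \frac{364481 + 2 i \sqrt{11081}}{\left(249700 - \left(\frac{184}{-374} - \frac{374}{-481}\right)\right) - 41416} = \frac{364481 + 2 i \sqrt{11081}}{\left(249700 - \left(184 \left(- \frac{1}{374}\right) - - \frac{374}{481}\right)\right) - 41416} = \frac{364481 + 2 i \sqrt{11081}}{\left(249700 - \left(- \frac{92}{187} + \frac{374}{481}\right)\right) - 41416} = \frac{364481 + 2 i \sqrt{11081}}{\left(249700 - \frac{25686}{89947}\right) - 41416} = \frac{364481 + 2 i \sqrt{11081}}{\frac{22459740214}{89947} - 41416} = \frac{364481 + 2 i \sqrt{11081}}{\frac{18734495262}{89947}} = \left(364481 + 2 i \sqrt{11081}\right) \frac{89947}{18734495262} = \frac{32783972507}{18734495262} + \frac{89947 i \sqrt{11081}}{9367247631}$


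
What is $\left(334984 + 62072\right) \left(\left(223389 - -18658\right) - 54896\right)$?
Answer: $74309427456$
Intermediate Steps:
$\left(334984 + 62072\right) \left(\left(223389 - -18658\right) - 54896\right) = 397056 \left(\left(223389 + 18658\right) - 54896\right) = 397056 \left(242047 - 54896\right) = 397056 \cdot 187151 = 74309427456$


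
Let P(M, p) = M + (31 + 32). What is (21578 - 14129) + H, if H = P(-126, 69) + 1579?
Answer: 8965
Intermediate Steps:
P(M, p) = 63 + M (P(M, p) = M + 63 = 63 + M)
H = 1516 (H = (63 - 126) + 1579 = -63 + 1579 = 1516)
(21578 - 14129) + H = (21578 - 14129) + 1516 = 7449 + 1516 = 8965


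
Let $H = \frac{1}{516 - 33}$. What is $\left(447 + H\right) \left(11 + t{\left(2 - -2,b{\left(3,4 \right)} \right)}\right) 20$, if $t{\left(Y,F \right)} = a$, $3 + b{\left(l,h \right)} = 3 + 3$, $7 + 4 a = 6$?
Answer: $\frac{46418930}{483} \approx 96106.0$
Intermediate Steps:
$a = - \frac{1}{4}$ ($a = - \frac{7}{4} + \frac{1}{4} \cdot 6 = - \frac{7}{4} + \frac{3}{2} = - \frac{1}{4} \approx -0.25$)
$b{\left(l,h \right)} = 3$ ($b{\left(l,h \right)} = -3 + \left(3 + 3\right) = -3 + 6 = 3$)
$t{\left(Y,F \right)} = - \frac{1}{4}$
$H = \frac{1}{483} \approx 0.0020704$
$\left(447 + H\right) \left(11 + t{\left(2 - -2,b{\left(3,4 \right)} \right)}\right) 20 = \left(447 + \frac{1}{483}\right) \left(11 - \frac{1}{4}\right) 20 = \frac{215902 \cdot \frac{43}{4} \cdot 20}{483} = \frac{215902}{483} \cdot 215 = \frac{46418930}{483}$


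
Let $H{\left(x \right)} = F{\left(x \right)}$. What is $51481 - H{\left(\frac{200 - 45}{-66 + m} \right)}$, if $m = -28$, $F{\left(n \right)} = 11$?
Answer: $51470$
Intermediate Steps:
$H{\left(x \right)} = 11$
$51481 - H{\left(\frac{200 - 45}{-66 + m} \right)} = 51481 - 11 = 51470$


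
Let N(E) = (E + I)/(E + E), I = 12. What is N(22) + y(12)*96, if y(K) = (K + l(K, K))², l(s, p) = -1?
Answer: 255569/22 ≈ 11617.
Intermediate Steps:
y(K) = (-1 + K)² (y(K) = (K - 1)² = (-1 + K)²)
N(E) = (12 + E)/(2*E) (N(E) = (E + 12)/(E + E) = (12 + E)/((2*E)) = (12 + E)*(1/(2*E)) = (12 + E)/(2*E))
N(22) + y(12)*96 = (½)*(12 + 22)/22 + (-1 + 12)²*96 = (½)*(1/22)*34 + 11²*96 = 17/22 + 121*96 = 17/22 + 11616 = 255569/22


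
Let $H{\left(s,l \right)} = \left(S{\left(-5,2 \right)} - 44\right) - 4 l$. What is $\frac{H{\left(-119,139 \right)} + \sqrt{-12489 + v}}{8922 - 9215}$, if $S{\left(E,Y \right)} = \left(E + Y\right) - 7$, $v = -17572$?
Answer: $\frac{610}{293} - \frac{i \sqrt{30061}}{293} \approx 2.0819 - 0.59174 i$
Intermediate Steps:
$S{\left(E,Y \right)} = -7 + E + Y$
$H{\left(s,l \right)} = -54 - 4 l$ ($H{\left(s,l \right)} = \left(\left(-7 - 5 + 2\right) - 44\right) - 4 l = \left(-10 - 44\right) - 4 l = -54 - 4 l$)
$\frac{H{\left(-119,139 \right)} + \sqrt{-12489 + v}}{8922 - 9215} = \frac{\left(-54 - 556\right) + \sqrt{-12489 - 17572}}{8922 - 9215} = \frac{\left(-54 - 556\right) + \sqrt{-30061}}{-293} = \left(-610 + i \sqrt{30061}\right) \left(- \frac{1}{293}\right) = \frac{610}{293} - \frac{i \sqrt{30061}}{293}$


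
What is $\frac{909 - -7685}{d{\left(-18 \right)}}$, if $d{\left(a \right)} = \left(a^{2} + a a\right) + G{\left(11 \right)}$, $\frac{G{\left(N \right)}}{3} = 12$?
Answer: $\frac{4297}{342} \approx 12.564$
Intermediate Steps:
$G{\left(N \right)} = 36$ ($G{\left(N \right)} = 3 \cdot 12 = 36$)
$d{\left(a \right)} = 36 + 2 a^{2}$ ($d{\left(a \right)} = \left(a^{2} + a a\right) + 36 = \left(a^{2} + a^{2}\right) + 36 = 2 a^{2} + 36 = 36 + 2 a^{2}$)
$\frac{909 - -7685}{d{\left(-18 \right)}} = \frac{909 - -7685}{36 + 2 \left(-18\right)^{2}} = \frac{909 + 7685}{36 + 2 \cdot 324} = \frac{8594}{36 + 648} = \frac{8594}{684} = 8594 \cdot \frac{1}{684} = \frac{4297}{342}$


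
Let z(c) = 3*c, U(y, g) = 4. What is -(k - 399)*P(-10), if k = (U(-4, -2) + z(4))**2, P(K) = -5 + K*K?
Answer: 13585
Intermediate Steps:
P(K) = -5 + K**2
k = 256 (k = (4 + 3*4)**2 = (4 + 12)**2 = 16**2 = 256)
-(k - 399)*P(-10) = -(256 - 399)*(-5 + (-10)**2) = -(-143)*(-5 + 100) = -(-143)*95 = -1*(-13585) = 13585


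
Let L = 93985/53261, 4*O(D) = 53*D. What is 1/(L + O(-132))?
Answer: -53261/93059504 ≈ -0.00057233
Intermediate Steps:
O(D) = 53*D/4 (O(D) = (53*D)/4 = 53*D/4)
L = 93985/53261 (L = 93985*(1/53261) = 93985/53261 ≈ 1.7646)
1/(L + O(-132)) = 1/(93985/53261 + (53/4)*(-132)) = 1/(93985/53261 - 1749) = 1/(-93059504/53261) = -53261/93059504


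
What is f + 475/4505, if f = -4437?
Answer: -3997642/901 ≈ -4436.9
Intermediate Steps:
f + 475/4505 = -4437 + 475/4505 = -4437 + 475*(1/4505) = -4437 + 95/901 = -3997642/901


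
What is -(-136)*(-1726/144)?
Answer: -14671/9 ≈ -1630.1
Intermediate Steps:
-(-136)*(-1726/144) = -(-136)*(-1726*1/144) = -(-136)*(-863)/72 = -136*863/72 = -14671/9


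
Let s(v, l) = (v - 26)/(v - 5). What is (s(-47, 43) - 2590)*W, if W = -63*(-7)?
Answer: -59361687/52 ≈ -1.1416e+6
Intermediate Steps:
s(v, l) = (-26 + v)/(-5 + v)
W = 441
(s(-47, 43) - 2590)*W = ((-26 - 47)/(-5 - 47) - 2590)*441 = (-73/(-52) - 2590)*441 = (-1/52*(-73) - 2590)*441 = (73/52 - 2590)*441 = -134607/52*441 = -59361687/52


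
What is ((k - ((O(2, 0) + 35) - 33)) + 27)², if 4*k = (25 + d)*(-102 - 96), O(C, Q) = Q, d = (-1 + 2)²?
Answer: 1592644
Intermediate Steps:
d = 1 (d = 1² = 1)
k = -1287 (k = ((25 + 1)*(-102 - 96))/4 = (26*(-198))/4 = (¼)*(-5148) = -1287)
((k - ((O(2, 0) + 35) - 33)) + 27)² = ((-1287 - ((0 + 35) - 33)) + 27)² = ((-1287 - (35 - 33)) + 27)² = ((-1287 - 1*2) + 27)² = ((-1287 - 2) + 27)² = (-1289 + 27)² = (-1262)² = 1592644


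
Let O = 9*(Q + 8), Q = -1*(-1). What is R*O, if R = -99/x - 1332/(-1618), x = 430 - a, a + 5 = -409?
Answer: 39043053/682796 ≈ 57.181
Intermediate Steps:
a = -414 (a = -5 - 409 = -414)
Q = 1
x = 844 (x = 430 - 1*(-414) = 430 + 414 = 844)
R = 482013/682796 (R = -99/844 - 1332/(-1618) = -99*1/844 - 1332*(-1/1618) = -99/844 + 666/809 = 482013/682796 ≈ 0.70594)
O = 81 (O = 9*(1 + 8) = 9*9 = 81)
R*O = (482013/682796)*81 = 39043053/682796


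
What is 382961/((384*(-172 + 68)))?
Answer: -382961/39936 ≈ -9.5894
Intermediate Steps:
382961/((384*(-172 + 68))) = 382961/((384*(-104))) = 382961/(-39936) = 382961*(-1/39936) = -382961/39936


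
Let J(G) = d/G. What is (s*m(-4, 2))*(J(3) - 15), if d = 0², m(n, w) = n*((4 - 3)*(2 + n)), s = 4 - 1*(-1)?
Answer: -600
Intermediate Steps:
s = 5 (s = 4 + 1 = 5)
m(n, w) = n*(2 + n) (m(n, w) = n*(1*(2 + n)) = n*(2 + n))
d = 0
J(G) = 0 (J(G) = 0/G = 0)
(s*m(-4, 2))*(J(3) - 15) = (5*(-4*(2 - 4)))*(0 - 15) = (5*(-4*(-2)))*(-15) = (5*8)*(-15) = 40*(-15) = -600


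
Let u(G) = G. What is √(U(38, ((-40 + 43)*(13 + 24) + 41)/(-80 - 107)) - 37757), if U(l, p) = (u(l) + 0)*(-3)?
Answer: I*√37871 ≈ 194.6*I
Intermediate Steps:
U(l, p) = -3*l (U(l, p) = (l + 0)*(-3) = l*(-3) = -3*l)
√(U(38, ((-40 + 43)*(13 + 24) + 41)/(-80 - 107)) - 37757) = √(-3*38 - 37757) = √(-114 - 37757) = √(-37871) = I*√37871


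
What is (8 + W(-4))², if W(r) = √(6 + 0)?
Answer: (8 + √6)² ≈ 109.19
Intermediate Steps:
W(r) = √6
(8 + W(-4))² = (8 + √6)²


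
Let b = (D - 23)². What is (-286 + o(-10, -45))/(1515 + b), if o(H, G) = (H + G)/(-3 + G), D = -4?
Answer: -1243/9792 ≈ -0.12694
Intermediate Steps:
o(H, G) = (G + H)/(-3 + G)
b = 729 (b = (-4 - 23)² = (-27)² = 729)
(-286 + o(-10, -45))/(1515 + b) = (-286 + (-45 - 10)/(-3 - 45))/(1515 + 729) = (-286 - 55/(-48))/2244 = (-286 - 1/48*(-55))*(1/2244) = (-286 + 55/48)*(1/2244) = -13673/48*1/2244 = -1243/9792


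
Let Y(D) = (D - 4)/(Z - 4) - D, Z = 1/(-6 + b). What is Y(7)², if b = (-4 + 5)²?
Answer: 2916/49 ≈ 59.510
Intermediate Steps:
b = 1 (b = 1² = 1)
Z = -⅕ (Z = 1/(-6 + 1) = 1/(-5) = -⅕ ≈ -0.20000)
Y(D) = 20/21 - 26*D/21 (Y(D) = (D - 4)/(-⅕ - 4) - D = (-4 + D)/(-21/5) - D = (-4 + D)*(-5/21) - D = (20/21 - 5*D/21) - D = 20/21 - 26*D/21)
Y(7)² = (20/21 - 26/21*7)² = (20/21 - 26/3)² = (-54/7)² = 2916/49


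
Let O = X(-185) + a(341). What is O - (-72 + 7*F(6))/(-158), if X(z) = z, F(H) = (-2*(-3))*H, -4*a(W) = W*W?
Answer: -9244299/316 ≈ -29254.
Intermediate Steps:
a(W) = -W²/4 (a(W) = -W*W/4 = -W²/4)
F(H) = 6*H
O = -117021/4 (O = -185 - ¼*341² = -185 - ¼*116281 = -185 - 116281/4 = -117021/4 ≈ -29255.)
O - (-72 + 7*F(6))/(-158) = -117021/4 - (-72 + 7*(6*6))/(-158) = -117021/4 - (-1)*(-72 + 7*36)/158 = -117021/4 - (-1)*(-72 + 252)/158 = -117021/4 - (-1)*180/158 = -117021/4 - 1*(-90/79) = -117021/4 + 90/79 = -9244299/316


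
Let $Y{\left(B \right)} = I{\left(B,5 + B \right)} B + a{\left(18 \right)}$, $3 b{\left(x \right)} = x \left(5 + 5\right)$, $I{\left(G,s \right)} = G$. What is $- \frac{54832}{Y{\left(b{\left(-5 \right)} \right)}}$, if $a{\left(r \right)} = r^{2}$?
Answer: $- \frac{61686}{677} \approx -91.117$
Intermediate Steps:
$b{\left(x \right)} = \frac{10 x}{3}$ ($b{\left(x \right)} = \frac{x \left(5 + 5\right)}{3} = \frac{x 10}{3} = \frac{10 x}{3}$)
$Y{\left(B \right)} = 324 + B^{2}$ ($Y{\left(B \right)} = B B + 18^{2} = B^{2} + 324 = 324 + B^{2}$)
$- \frac{54832}{Y{\left(b{\left(-5 \right)} \right)}} = - \frac{54832}{324 + \left(\frac{10}{3} \left(-5\right)\right)^{2}} = - \frac{54832}{324 + \left(- \frac{50}{3}\right)^{2}} = - \frac{54832}{324 + \frac{2500}{9}} = - \frac{54832}{\frac{5416}{9}} = \left(-54832\right) \frac{9}{5416} = - \frac{61686}{677}$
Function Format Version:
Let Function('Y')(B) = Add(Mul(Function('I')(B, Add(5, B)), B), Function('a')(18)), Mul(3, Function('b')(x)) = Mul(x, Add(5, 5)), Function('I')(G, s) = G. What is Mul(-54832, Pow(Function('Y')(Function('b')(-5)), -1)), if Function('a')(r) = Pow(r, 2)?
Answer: Rational(-61686, 677) ≈ -91.117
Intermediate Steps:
Function('b')(x) = Mul(Rational(10, 3), x) (Function('b')(x) = Mul(Rational(1, 3), Mul(x, Add(5, 5))) = Mul(Rational(1, 3), Mul(x, 10)) = Mul(Rational(1, 3), Mul(10, x)) = Mul(Rational(10, 3), x))
Function('Y')(B) = Add(324, Pow(B, 2)) (Function('Y')(B) = Add(Mul(B, B), Pow(18, 2)) = Add(Pow(B, 2), 324) = Add(324, Pow(B, 2)))
Mul(-54832, Pow(Function('Y')(Function('b')(-5)), -1)) = Mul(-54832, Pow(Add(324, Pow(Mul(Rational(10, 3), -5), 2)), -1)) = Mul(-54832, Pow(Add(324, Pow(Rational(-50, 3), 2)), -1)) = Mul(-54832, Pow(Add(324, Rational(2500, 9)), -1)) = Mul(-54832, Pow(Rational(5416, 9), -1)) = Mul(-54832, Rational(9, 5416)) = Rational(-61686, 677)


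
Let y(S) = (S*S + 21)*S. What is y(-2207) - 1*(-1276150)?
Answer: -10748733940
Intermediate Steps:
y(S) = S*(21 + S**2) (y(S) = (S**2 + 21)*S = (21 + S**2)*S = S*(21 + S**2))
y(-2207) - 1*(-1276150) = -2207*(21 + (-2207)**2) - 1*(-1276150) = -2207*(21 + 4870849) + 1276150 = -2207*4870870 + 1276150 = -10750010090 + 1276150 = -10748733940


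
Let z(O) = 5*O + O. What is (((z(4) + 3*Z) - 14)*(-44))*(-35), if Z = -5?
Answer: -7700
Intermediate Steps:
z(O) = 6*O
(((z(4) + 3*Z) - 14)*(-44))*(-35) = (((6*4 + 3*(-5)) - 14)*(-44))*(-35) = (((24 - 15) - 14)*(-44))*(-35) = ((9 - 14)*(-44))*(-35) = -5*(-44)*(-35) = 220*(-35) = -7700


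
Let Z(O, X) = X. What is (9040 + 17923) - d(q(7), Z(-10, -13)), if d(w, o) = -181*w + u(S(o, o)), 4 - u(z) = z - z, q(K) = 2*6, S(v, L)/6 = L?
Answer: 29131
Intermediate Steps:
S(v, L) = 6*L
q(K) = 12
u(z) = 4 (u(z) = 4 - (z - z) = 4 - 1*0 = 4 + 0 = 4)
d(w, o) = 4 - 181*w (d(w, o) = -181*w + 4 = 4 - 181*w)
(9040 + 17923) - d(q(7), Z(-10, -13)) = (9040 + 17923) - (4 - 181*12) = 26963 - (4 - 2172) = 26963 - 1*(-2168) = 26963 + 2168 = 29131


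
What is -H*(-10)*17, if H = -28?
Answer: -4760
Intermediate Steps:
-H*(-10)*17 = -(-28*(-10))*17 = -280*17 = -1*4760 = -4760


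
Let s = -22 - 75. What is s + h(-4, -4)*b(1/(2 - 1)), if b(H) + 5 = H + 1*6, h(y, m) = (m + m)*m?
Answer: -33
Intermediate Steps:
h(y, m) = 2*m² (h(y, m) = (2*m)*m = 2*m²)
s = -97
b(H) = 1 + H (b(H) = -5 + (H + 1*6) = -5 + (H + 6) = -5 + (6 + H) = 1 + H)
s + h(-4, -4)*b(1/(2 - 1)) = -97 + (2*(-4)²)*(1 + 1/(2 - 1)) = -97 + (2*16)*(1 + 1/1) = -97 + 32*(1 + 1) = -97 + 32*2 = -97 + 64 = -33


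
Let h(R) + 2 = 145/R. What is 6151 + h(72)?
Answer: 442873/72 ≈ 6151.0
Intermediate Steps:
h(R) = -2 + 145/R
6151 + h(72) = 6151 + (-2 + 145/72) = 6151 + 1/72 = 442873/72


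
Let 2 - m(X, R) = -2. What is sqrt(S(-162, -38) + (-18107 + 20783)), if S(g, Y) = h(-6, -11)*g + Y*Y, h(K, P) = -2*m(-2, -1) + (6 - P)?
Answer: 11*sqrt(22) ≈ 51.595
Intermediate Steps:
m(X, R) = 4 (m(X, R) = 2 - 1*(-2) = 2 + 2 = 4)
h(K, P) = -2 - P (h(K, P) = -2*4 + (6 - P) = -8 + (6 - P) = -2 - P)
S(g, Y) = Y**2 + 9*g (S(g, Y) = (-2 - 1*(-11))*g + Y*Y = (-2 + 11)*g + Y**2 = 9*g + Y**2 = Y**2 + 9*g)
sqrt(S(-162, -38) + (-18107 + 20783)) = sqrt(((-38)**2 + 9*(-162)) + (-18107 + 20783)) = sqrt((1444 - 1458) + 2676) = sqrt(-14 + 2676) = sqrt(2662) = 11*sqrt(22)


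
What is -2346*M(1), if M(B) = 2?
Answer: -4692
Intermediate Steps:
-2346*M(1) = -2346*2 = -4692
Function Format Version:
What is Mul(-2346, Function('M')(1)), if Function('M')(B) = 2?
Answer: -4692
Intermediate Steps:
Mul(-2346, Function('M')(1)) = Mul(-2346, 2) = -4692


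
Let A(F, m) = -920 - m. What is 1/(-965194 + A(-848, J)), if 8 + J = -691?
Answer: -1/965415 ≈ -1.0358e-6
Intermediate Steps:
J = -699 (J = -8 - 691 = -699)
1/(-965194 + A(-848, J)) = 1/(-965194 + (-920 - 1*(-699))) = 1/(-965194 + (-920 + 699)) = 1/(-965194 - 221) = 1/(-965415) = -1/965415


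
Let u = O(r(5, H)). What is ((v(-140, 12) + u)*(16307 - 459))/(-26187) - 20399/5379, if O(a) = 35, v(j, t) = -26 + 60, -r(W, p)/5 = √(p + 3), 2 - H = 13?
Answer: -305532841/6707613 ≈ -45.550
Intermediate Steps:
H = -11 (H = 2 - 1*13 = 2 - 13 = -11)
r(W, p) = -5*√(3 + p) (r(W, p) = -5*√(p + 3) = -5*√(3 + p))
v(j, t) = 34
u = 35
((v(-140, 12) + u)*(16307 - 459))/(-26187) - 20399/5379 = ((34 + 35)*(16307 - 459))/(-26187) - 20399/5379 = (69*15848)*(-1/26187) - 20399*1/5379 = 1093512*(-1/26187) - 20399/5379 = -52072/1247 - 20399/5379 = -305532841/6707613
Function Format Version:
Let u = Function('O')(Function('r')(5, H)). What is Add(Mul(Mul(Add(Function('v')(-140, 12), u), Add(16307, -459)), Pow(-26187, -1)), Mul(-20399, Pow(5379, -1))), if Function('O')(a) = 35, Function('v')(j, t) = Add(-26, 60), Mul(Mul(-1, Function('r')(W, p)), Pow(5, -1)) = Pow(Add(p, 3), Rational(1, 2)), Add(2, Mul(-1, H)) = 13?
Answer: Rational(-305532841, 6707613) ≈ -45.550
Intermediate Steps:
H = -11 (H = Add(2, Mul(-1, 13)) = Add(2, -13) = -11)
Function('r')(W, p) = Mul(-5, Pow(Add(3, p), Rational(1, 2))) (Function('r')(W, p) = Mul(-5, Pow(Add(p, 3), Rational(1, 2))) = Mul(-5, Pow(Add(3, p), Rational(1, 2))))
Function('v')(j, t) = 34
u = 35
Add(Mul(Mul(Add(Function('v')(-140, 12), u), Add(16307, -459)), Pow(-26187, -1)), Mul(-20399, Pow(5379, -1))) = Add(Mul(Mul(Add(34, 35), Add(16307, -459)), Pow(-26187, -1)), Mul(-20399, Pow(5379, -1))) = Add(Mul(Mul(69, 15848), Rational(-1, 26187)), Mul(-20399, Rational(1, 5379))) = Add(Mul(1093512, Rational(-1, 26187)), Rational(-20399, 5379)) = Add(Rational(-52072, 1247), Rational(-20399, 5379)) = Rational(-305532841, 6707613)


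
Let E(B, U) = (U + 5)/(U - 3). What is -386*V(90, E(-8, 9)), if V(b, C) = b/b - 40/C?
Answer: 43618/7 ≈ 6231.1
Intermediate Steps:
E(B, U) = (5 + U)/(-3 + U)
V(b, C) = 1 - 40/C
-386*V(90, E(-8, 9)) = -386*(-40 + (5 + 9)/(-3 + 9))/((5 + 9)/(-3 + 9)) = -386*(-40 + 14/6)/(14/6) = -386*(-40 + (⅙)*14)/((⅙)*14) = -386*(-40 + 7/3)/7/3 = -1158*(-113)/(7*3) = -386*(-113/7) = 43618/7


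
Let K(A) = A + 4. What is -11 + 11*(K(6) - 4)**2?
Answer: 385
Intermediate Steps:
K(A) = 4 + A
-11 + 11*(K(6) - 4)**2 = -11 + 11*((4 + 6) - 4)**2 = -11 + 11*(10 - 4)**2 = -11 + 11*6**2 = -11 + 11*36 = -11 + 396 = 385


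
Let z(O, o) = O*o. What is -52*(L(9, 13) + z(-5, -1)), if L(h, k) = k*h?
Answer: -6344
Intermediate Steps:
L(h, k) = h*k
-52*(L(9, 13) + z(-5, -1)) = -52*(9*13 - 5*(-1)) = -52*(117 + 5) = -52*122 = -6344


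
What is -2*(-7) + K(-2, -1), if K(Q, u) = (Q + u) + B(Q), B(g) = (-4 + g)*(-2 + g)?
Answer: 35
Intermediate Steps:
K(Q, u) = 8 + u + Q² - 5*Q (K(Q, u) = (Q + u) + (8 + Q² - 6*Q) = 8 + u + Q² - 5*Q)
-2*(-7) + K(-2, -1) = -2*(-7) + (8 - 1 + (-2)² - 5*(-2)) = 14 + (8 - 1 + 4 + 10) = 14 + 21 = 35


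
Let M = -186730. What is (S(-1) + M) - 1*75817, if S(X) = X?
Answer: -262548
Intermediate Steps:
(S(-1) + M) - 1*75817 = (-1 - 186730) - 1*75817 = -186731 - 75817 = -262548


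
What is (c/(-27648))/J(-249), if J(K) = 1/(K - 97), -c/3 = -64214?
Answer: 5554511/2304 ≈ 2410.8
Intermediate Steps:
c = 192642 (c = -3*(-64214) = 192642)
J(K) = 1/(-97 + K)
(c/(-27648))/J(-249) = (192642/(-27648))/(1/(-97 - 249)) = (192642*(-1/27648))/(1/(-346)) = -32107/(4608*(-1/346)) = -32107/4608*(-346) = 5554511/2304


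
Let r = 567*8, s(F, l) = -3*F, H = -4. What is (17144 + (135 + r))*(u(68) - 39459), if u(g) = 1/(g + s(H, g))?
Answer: -13772764997/16 ≈ -8.6080e+8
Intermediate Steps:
r = 4536
u(g) = 1/(12 + g) (u(g) = 1/(g - 3*(-4)) = 1/(g + 12) = 1/(12 + g))
(17144 + (135 + r))*(u(68) - 39459) = (17144 + (135 + 4536))*(1/(12 + 68) - 39459) = (17144 + 4671)*(1/80 - 39459) = 21815*(1/80 - 39459) = 21815*(-3156719/80) = -13772764997/16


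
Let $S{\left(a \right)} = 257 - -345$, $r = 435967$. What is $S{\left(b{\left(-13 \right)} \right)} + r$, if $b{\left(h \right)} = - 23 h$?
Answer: $436569$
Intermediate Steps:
$S{\left(a \right)} = 602$ ($S{\left(a \right)} = 257 + 345 = 602$)
$S{\left(b{\left(-13 \right)} \right)} + r = 602 + 435967 = 436569$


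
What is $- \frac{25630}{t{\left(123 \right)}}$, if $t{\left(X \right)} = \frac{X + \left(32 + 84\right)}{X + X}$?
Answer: $- \frac{6304980}{239} \approx -26381.0$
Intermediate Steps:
$t{\left(X \right)} = \frac{116 + X}{2 X}$ ($t{\left(X \right)} = \frac{X + 116}{2 X} = \left(116 + X\right) \frac{1}{2 X} = \frac{116 + X}{2 X}$)
$- \frac{25630}{t{\left(123 \right)}} = - \frac{25630}{\frac{1}{2} \cdot \frac{1}{123} \left(116 + 123\right)} = - \frac{25630}{\frac{1}{2} \cdot \frac{1}{123} \cdot 239} = - \frac{25630}{\frac{239}{246}} = \left(-25630\right) \frac{246}{239} = - \frac{6304980}{239}$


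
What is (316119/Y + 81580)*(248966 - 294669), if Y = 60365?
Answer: -225082376506757/60365 ≈ -3.7287e+9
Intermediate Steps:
(316119/Y + 81580)*(248966 - 294669) = (316119/60365 + 81580)*(248966 - 294669) = (316119*(1/60365) + 81580)*(-45703) = (316119/60365 + 81580)*(-45703) = (4924892819/60365)*(-45703) = -225082376506757/60365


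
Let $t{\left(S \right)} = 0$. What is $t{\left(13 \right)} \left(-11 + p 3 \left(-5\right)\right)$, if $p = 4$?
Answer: $0$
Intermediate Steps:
$t{\left(13 \right)} \left(-11 + p 3 \left(-5\right)\right) = 0 \left(-11 + 4 \cdot 3 \left(-5\right)\right) = 0 \left(-11 + 12 \left(-5\right)\right) = 0 \left(-11 - 60\right) = 0 \left(-71\right) = 0$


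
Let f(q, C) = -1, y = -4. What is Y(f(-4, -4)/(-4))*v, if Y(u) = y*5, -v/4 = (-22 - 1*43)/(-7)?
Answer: 5200/7 ≈ 742.86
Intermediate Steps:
v = -260/7 (v = -4*(-22 - 1*43)/(-7) = -4*(-22 - 43)*(-1)/7 = -(-260)*(-1)/7 = -4*65/7 = -260/7 ≈ -37.143)
Y(u) = -20 (Y(u) = -4*5 = -20)
Y(f(-4, -4)/(-4))*v = -20*(-260/7) = 5200/7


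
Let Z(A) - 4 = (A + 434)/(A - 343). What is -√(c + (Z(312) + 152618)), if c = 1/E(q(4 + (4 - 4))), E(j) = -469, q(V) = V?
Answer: -13*√190867076043/14539 ≈ -390.64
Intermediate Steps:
c = -1/469 (c = 1/(-469) = -1/469 ≈ -0.0021322)
Z(A) = 4 + (434 + A)/(-343 + A) (Z(A) = 4 + (A + 434)/(A - 343) = 4 + (434 + A)/(-343 + A))
-√(c + (Z(312) + 152618)) = -√(-1/469 + ((-938 + 5*312)/(-343 + 312) + 152618)) = -√(-1/469 + ((-938 + 1560)/(-31) + 152618)) = -√(-1/469 + (-1/31*622 + 152618)) = -√(-1/469 + (-622/31 + 152618)) = -√(-1/469 + 4730536/31) = -√(2218621353/14539) = -13*√190867076043/14539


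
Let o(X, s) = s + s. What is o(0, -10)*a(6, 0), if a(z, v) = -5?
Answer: 100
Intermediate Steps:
o(X, s) = 2*s
o(0, -10)*a(6, 0) = (2*(-10))*(-5) = -20*(-5) = 100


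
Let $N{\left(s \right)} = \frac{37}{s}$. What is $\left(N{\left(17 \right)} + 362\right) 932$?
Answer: $\frac{5770012}{17} \approx 3.3941 \cdot 10^{5}$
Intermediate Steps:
$\left(N{\left(17 \right)} + 362\right) 932 = \left(\frac{37}{17} + 362\right) 932 = \frac{6191}{17} \cdot 932 = \frac{5770012}{17}$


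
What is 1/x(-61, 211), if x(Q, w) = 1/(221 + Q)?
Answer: 160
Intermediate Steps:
1/x(-61, 211) = 1/(1/(221 - 61)) = 1/(1/160) = 160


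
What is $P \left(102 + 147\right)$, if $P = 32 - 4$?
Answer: $6972$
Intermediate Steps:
$P = 28$
$P \left(102 + 147\right) = 28 \left(102 + 147\right) = 28 \cdot 249 = 6972$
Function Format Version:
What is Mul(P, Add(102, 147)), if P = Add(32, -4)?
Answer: 6972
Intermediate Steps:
P = 28
Mul(P, Add(102, 147)) = Mul(28, Add(102, 147)) = Mul(28, 249) = 6972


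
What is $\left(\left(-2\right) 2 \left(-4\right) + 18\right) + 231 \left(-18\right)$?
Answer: $-4124$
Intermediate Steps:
$\left(\left(-2\right) 2 \left(-4\right) + 18\right) + 231 \left(-18\right) = \left(\left(-4\right) \left(-4\right) + 18\right) - 4158 = \left(16 + 18\right) - 4158 = 34 - 4158 = -4124$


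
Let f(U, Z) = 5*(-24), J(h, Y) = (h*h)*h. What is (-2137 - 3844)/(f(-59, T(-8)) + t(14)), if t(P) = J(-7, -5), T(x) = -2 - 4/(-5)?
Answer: 5981/463 ≈ 12.918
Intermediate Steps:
T(x) = -6/5 (T(x) = -2 - 4*(-⅕) = -2 + ⅘ = -6/5)
J(h, Y) = h³ (J(h, Y) = h²*h = h³)
f(U, Z) = -120
t(P) = -343 (t(P) = (-7)³ = -343)
(-2137 - 3844)/(f(-59, T(-8)) + t(14)) = (-2137 - 3844)/(-120 - 343) = -5981/(-463) = -5981*(-1/463) = 5981/463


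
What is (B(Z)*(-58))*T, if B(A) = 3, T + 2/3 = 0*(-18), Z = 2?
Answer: 116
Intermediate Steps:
T = -⅔ (T = -⅔ + 0*(-18) = -⅔ + 0 = -⅔ ≈ -0.66667)
(B(Z)*(-58))*T = (3*(-58))*(-⅔) = -174*(-⅔) = 116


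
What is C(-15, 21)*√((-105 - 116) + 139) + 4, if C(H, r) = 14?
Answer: 4 + 14*I*√82 ≈ 4.0 + 126.78*I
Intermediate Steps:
C(-15, 21)*√((-105 - 116) + 139) + 4 = 14*√((-105 - 116) + 139) + 4 = 14*√(-221 + 139) + 4 = 14*√(-82) + 4 = 14*(I*√82) + 4 = 14*I*√82 + 4 = 4 + 14*I*√82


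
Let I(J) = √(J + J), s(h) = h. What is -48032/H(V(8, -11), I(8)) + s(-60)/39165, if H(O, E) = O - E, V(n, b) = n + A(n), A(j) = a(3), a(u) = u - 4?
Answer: -125411564/7833 ≈ -16011.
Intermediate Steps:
a(u) = -4 + u
A(j) = -1 (A(j) = -4 + 3 = -1)
V(n, b) = -1 + n (V(n, b) = n - 1 = -1 + n)
I(J) = √2*√J (I(J) = √(2*J) = √2*√J)
-48032/H(V(8, -11), I(8)) + s(-60)/39165 = -48032/((-1 + 8) - √2*√8) - 60/39165 = -48032/(7 - √2*2*√2) - 60*1/39165 = -48032/(7 - 1*4) - 4/2611 = -48032/(7 - 4) - 4/2611 = -48032/3 - 4/2611 = -125411564/7833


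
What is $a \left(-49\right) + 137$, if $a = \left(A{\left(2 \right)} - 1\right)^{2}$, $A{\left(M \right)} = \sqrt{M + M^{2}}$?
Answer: $-206 + 98 \sqrt{6} \approx 34.05$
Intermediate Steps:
$a = \left(-1 + \sqrt{6}\right)^{2}$ ($a = \left(\sqrt{2 \left(1 + 2\right)} - 1\right)^{2} = \left(\sqrt{2 \cdot 3} - 1\right)^{2} = \left(\sqrt{6} - 1\right)^{2} = \left(-1 + \sqrt{6}\right)^{2} \approx 2.101$)
$a \left(-49\right) + 137 = \left(1 - \sqrt{6}\right)^{2} \left(-49\right) + 137 = - 49 \left(1 - \sqrt{6}\right)^{2} + 137 = 137 - 49 \left(1 - \sqrt{6}\right)^{2}$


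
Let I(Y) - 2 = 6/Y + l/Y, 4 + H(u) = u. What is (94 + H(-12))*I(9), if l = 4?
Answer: 728/3 ≈ 242.67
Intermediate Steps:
H(u) = -4 + u
I(Y) = 2 + 10/Y (I(Y) = 2 + (6/Y + 4/Y) = 2 + 10/Y)
(94 + H(-12))*I(9) = (94 + (-4 - 12))*(2 + 10/9) = (94 - 16)*(2 + 10*(⅑)) = 78*(2 + 10/9) = 78*(28/9) = 728/3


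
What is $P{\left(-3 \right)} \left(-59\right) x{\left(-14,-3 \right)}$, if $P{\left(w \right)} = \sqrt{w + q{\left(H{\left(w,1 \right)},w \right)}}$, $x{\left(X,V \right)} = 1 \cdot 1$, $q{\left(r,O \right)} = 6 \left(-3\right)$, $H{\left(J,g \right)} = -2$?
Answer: $- 59 i \sqrt{21} \approx - 270.37 i$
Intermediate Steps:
$q{\left(r,O \right)} = -18$
$x{\left(X,V \right)} = 1$
$P{\left(w \right)} = \sqrt{-18 + w}$ ($P{\left(w \right)} = \sqrt{w - 18} = \sqrt{-18 + w}$)
$P{\left(-3 \right)} \left(-59\right) x{\left(-14,-3 \right)} = \sqrt{-18 - 3} \left(-59\right) 1 = \sqrt{-21} \left(-59\right) 1 = i \sqrt{21} \left(-59\right) 1 = - 59 i \sqrt{21} \cdot 1 = - 59 i \sqrt{21}$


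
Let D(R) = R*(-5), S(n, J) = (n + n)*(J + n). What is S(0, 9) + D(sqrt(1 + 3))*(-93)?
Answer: 930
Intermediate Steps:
S(n, J) = 2*n*(J + n) (S(n, J) = (2*n)*(J + n) = 2*n*(J + n))
D(R) = -5*R
S(0, 9) + D(sqrt(1 + 3))*(-93) = 2*0*(9 + 0) - 5*sqrt(1 + 3)*(-93) = 2*0*9 - 5*sqrt(4)*(-93) = 0 - 5*2*(-93) = 0 - 10*(-93) = 0 + 930 = 930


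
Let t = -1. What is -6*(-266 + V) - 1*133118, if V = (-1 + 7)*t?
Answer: -131486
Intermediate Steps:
V = -6 (V = (-1 + 7)*(-1) = 6*(-1) = -6)
-6*(-266 + V) - 1*133118 = -6*(-266 - 6) - 1*133118 = -6*(-272) - 133118 = 1632 - 133118 = -131486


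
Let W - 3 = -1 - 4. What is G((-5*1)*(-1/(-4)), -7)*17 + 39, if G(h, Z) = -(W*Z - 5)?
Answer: -114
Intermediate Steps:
W = -2 (W = 3 + (-1 - 4) = 3 - 5 = -2)
G(h, Z) = 5 + 2*Z (G(h, Z) = -(-2*Z - 5) = -(-5 - 2*Z) = 5 + 2*Z)
G((-5*1)*(-1/(-4)), -7)*17 + 39 = (5 + 2*(-7))*17 + 39 = (5 - 14)*17 + 39 = -9*17 + 39 = -153 + 39 = -114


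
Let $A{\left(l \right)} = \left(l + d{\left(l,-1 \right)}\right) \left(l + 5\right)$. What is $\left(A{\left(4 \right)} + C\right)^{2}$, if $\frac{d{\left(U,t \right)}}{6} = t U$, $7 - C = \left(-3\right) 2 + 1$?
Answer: $28224$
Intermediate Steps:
$C = 12$ ($C = 7 - \left(\left(-3\right) 2 + 1\right) = 7 - \left(-6 + 1\right) = 7 - -5 = 7 + 5 = 12$)
$d{\left(U,t \right)} = 6 U t$ ($d{\left(U,t \right)} = 6 t U = 6 U t$)
$A{\left(l \right)} = - 5 l \left(5 + l\right)$ ($A{\left(l \right)} = \left(l + 6 l \left(-1\right)\right) \left(l + 5\right) = \left(l - 6 l\right) \left(5 + l\right) = - 5 l \left(5 + l\right)$)
$\left(A{\left(4 \right)} + C\right)^{2} = \left(5 \cdot 4 \left(-5 - 4\right) + 12\right)^{2} = \left(5 \cdot 4 \left(-9\right) + 12\right)^{2} = \left(-180 + 12\right)^{2} = \left(-168\right)^{2} = 28224$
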